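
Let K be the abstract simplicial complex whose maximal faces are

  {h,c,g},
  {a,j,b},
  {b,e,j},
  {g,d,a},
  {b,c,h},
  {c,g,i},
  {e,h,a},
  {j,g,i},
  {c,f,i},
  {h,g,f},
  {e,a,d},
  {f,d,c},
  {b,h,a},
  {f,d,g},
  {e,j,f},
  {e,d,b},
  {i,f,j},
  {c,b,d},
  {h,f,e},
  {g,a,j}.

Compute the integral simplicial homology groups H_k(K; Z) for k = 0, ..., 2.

H_0 ≅ Z,  H_1 ≅ Z × Z/2,  H_2 = 0.

Take the total order a < b < c < d < e < f < g < h < i < j on the vertex set. Then K (dimension 2) consists of the simplices:

  0-simplices (10): a, b, c, d, e, f, g, h, i, j
  1-simplices (30): ab, ad, ae, ag, ah, aj, bc, bd, be, bh, bj, cd, cf, cg, ch, ci, de, df, dg, ef, eh, ej, fg, fh, fi, fj, gh, gi, gj, ij
  2-simplices (20): abh, abj, ade, adg, aeh, agj, bcd, bch, bde, bej, cdf, cfi, cgh, cgi, dfg, efh, efj, fgh, fij, gij

giving chain groups C_0 ≅ Z^10, C_1 ≅ Z^30, C_2 ≅ Z^20.

Boundary ∂_1: C_1 → C_0 maps an edge to its endpoints' difference, ∂[p,q] = q − p. For instance
  ∂ci = i − c.
This gives a 10×30 integer matrix of rank 9; reducing to Smith normal form yields diagonal entries (1,1,1,1,1,1,1,1,1).

The boundary map ∂_2: C_2 → C_1 acts by ∂[p,q,r] = [q,r] − [p,r] + [p,q]. For instance
  ∂gij = ij − gj + gi,
  ∂abh = bh − ah + ab.
The 30×20 boundary matrix has rank 20 and Smith normal form diag(1,1,1,1,1,1,1,1,1,1,1,1,1,1,1,1,1,1,1,2).

From H_k ≅ ker(∂_k) / im(∂_{k+1}) we obtain:

  H_0: rank C_0 − rank ∂_1 = 10 − 9 = 1, and the invariant factors of ∂_1 are all 1, so H_0 ≅ Z.
  H_1: rank ker ∂_1 − rank ∂_2 = (30 − 9) − 20 = 1, and ∂_2 has invariant factor 2 > 1, so H_1 ≅ Z × Z/2.
  H_2: rank ker ∂_2 − rank ∂_3 = (20 − 20) − 0 = 0, and there is no ∂_3, so H_2 ≅ 0.

(K is a triangulation of the Klein bottle.)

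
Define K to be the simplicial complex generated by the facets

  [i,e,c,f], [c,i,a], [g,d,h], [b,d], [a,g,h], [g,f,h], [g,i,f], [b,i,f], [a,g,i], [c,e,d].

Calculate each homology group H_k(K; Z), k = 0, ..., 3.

H_0 = Z,  H_1 = Z^2,  H_2 = 0,  H_3 = 0.

Order the vertices as a < b < c < d < e < f < g < h < i. Listing each simplex with vertices in this order, K has dimension 3 with simplices:

  0-simplices (9): a, b, c, d, e, f, g, h, i
  1-simplices (21): ac, ag, ah, ai, bd, bf, bi, cd, ce, cf, ci, de, dg, dh, ef, ei, fg, fh, fi, gh, gi
  2-simplices (12): aci, agh, agi, bfi, cde, cef, cei, cfi, dgh, efi, fgh, fgi
  3-simplices (1): cefi

so the chain groups are C_0 ≅ Z^9, C_1 ≅ Z^21, C_2 ≅ Z^12, C_3 ≅ Z^1.

Boundary ∂_1: C_1 → C_0 is given by ∂[p,q] = [q] − [p]. For instance
  ∂dg = g − d.
The 9×21 boundary matrix has rank 8 and Smith normal form diag(1,1,1,1,1,1,1,1).

∂_2: C_2 → C_1 acts by ∂[p,q,r] = [q,r] − [p,r] + [p,q]. For instance
  ∂cei = ei − ci + ce,
  ∂cfi = fi − ci + cf.
This gives a 21×12 integer matrix of rank 11; reducing to Smith normal form yields diagonal entries (1,1,1,1,1,1,1,1,1,1,1).

Boundary ∂_3: C_3 → C_2 sends each 3-simplex σ to the alternating sum Σ_i (−1)^i (σ with its i-th vertex removed). For instance
  ∂cefi = efi − cfi + cei − cef.
This gives a 12×1 integer matrix of rank 1; reducing to Smith normal form yields diagonal entries (1).

Now H_k = ker ∂_k / im ∂_{k+1}, so:

  H_0: rank C_0 − rank ∂_1 = 9 − 8 = 1, and the invariant factors of ∂_1 are all 1, so H_0 ≅ Z.
  H_1: rank ker ∂_1 − rank ∂_2 = (21 − 8) − 11 = 2, and the invariant factors of ∂_2 are all 1, so H_1 ≅ Z^2.
  H_2: rank ker ∂_2 − rank ∂_3 = (12 − 11) − 1 = 0, and the invariant factors of ∂_3 are all 1, so H_2 ≅ 0.
  H_3: rank ker ∂_3 − rank ∂_4 = (1 − 1) − 0 = 0, and there is no ∂_4, so H_3 ≅ 0.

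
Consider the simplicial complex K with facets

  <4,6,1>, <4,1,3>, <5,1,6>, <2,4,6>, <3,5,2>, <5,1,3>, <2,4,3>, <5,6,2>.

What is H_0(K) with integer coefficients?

H_0 ≅ Z.

Fix the vertex order 1 < 2 < 3 < 4 < 5 < 6 and write every simplex with vertices in increasing order. Then dim K = 2 and the simplices of K are:

  0-simplices (6): [1], [2], [3], [4], [5], [6]
  1-simplices (12): [1,3], [1,4], [1,5], [1,6], [2,3], [2,4], [2,5], [2,6], [3,4], [3,5], [4,6], [5,6]
  2-simplices (8): [1,3,4], [1,3,5], [1,4,6], [1,5,6], [2,3,4], [2,3,5], [2,4,6], [2,5,6]

Hence C_0 ≅ Z^6, C_1 ≅ Z^12, C_2 ≅ Z^8.

Boundary ∂_1: C_1 → C_0 is given by ∂[p,q] = [q] − [p].
The 6×12 boundary matrix has rank 5 and Smith normal form diag(1,1,1,1,1).

∂_2: C_2 → C_1 maps a triangle to the signed sum of its edges. For instance
  ∂[1,3,5] = [3,5] − [1,5] + [1,3],
  ∂[2,5,6] = [5,6] − [2,6] + [2,5].
This gives a 12×8 integer matrix of rank 7; reducing to Smith normal form yields diagonal entries (1,1,1,1,1,1,1).

Now H_k = ker ∂_k / im ∂_{k+1}, so:

  H_0: rank C_0 − rank ∂_1 = 6 − 5 = 1, and the invariant factors of ∂_1 are all 1, so H_0 = Z.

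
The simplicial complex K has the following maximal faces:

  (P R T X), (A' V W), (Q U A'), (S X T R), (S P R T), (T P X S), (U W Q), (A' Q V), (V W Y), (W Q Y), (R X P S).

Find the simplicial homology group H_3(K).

H_3 = Z.

Take the total order P < Q < R < S < T < U < V < W < X < Y < A' on the vertex set. Then K (dimension 3) consists of the simplices:

  0-simplices (11): [P], [Q], [R], [S], [T], [U], [V], [W], [X], [Y], [A']
  1-simplices (22): [P,R], [P,S], [P,T], [P,X], [Q,U], [Q,V], [Q,W], [Q,Y], [Q,A'], [R,S], [R,T], [R,X], [S,T], [S,X], [T,X], [U,W], [U,A'], [V,W], [V,Y], [V,A'], [W,Y], [W,A']
  2-simplices (16): [P,R,S], [P,R,T], [P,R,X], [P,S,T], [P,S,X], [P,T,X], [Q,U,W], [Q,U,A'], [Q,V,A'], [Q,W,Y], [R,S,T], [R,S,X], [R,T,X], [S,T,X], [V,W,Y], [V,W,A']
  3-simplices (5): [P,R,S,T], [P,R,S,X], [P,R,T,X], [P,S,T,X], [R,S,T,X]

giving chain groups C_0 ≅ Z^11, C_1 ≅ Z^22, C_2 ≅ Z^16, C_3 ≅ Z^5.

The boundary map ∂_1: C_1 → C_0 is given by ∂[p,q] = [q] − [p]. For instance
  ∂[U,W] = [W] − [U].
This gives a 11×22 integer matrix of rank 9; reducing to Smith normal form yields diagonal entries (1,1,1,1,1,1,1,1,1).

Boundary ∂_2: C_2 → C_1 acts by ∂[p,q,r] = [q,r] − [p,r] + [p,q]. For instance
  ∂[Q,V,A'] = [V,A'] − [Q,A'] + [Q,V],
  ∂[V,W,Y] = [W,Y] − [V,Y] + [V,W].
As a 22×16 matrix over Z this has rank 12, with invariant factors (1,1,1,1,1,1,1,1,1,1,1,1).

∂_3: C_3 → C_2 sends each 3-simplex σ to the alternating sum Σ_i (−1)^i (σ with its i-th vertex removed). For instance
  ∂[P,R,T,X] = [R,T,X] − [P,T,X] + [P,R,X] − [P,R,T],
  ∂[P,S,T,X] = [S,T,X] − [P,T,X] + [P,S,X] − [P,S,T].
The 16×5 boundary matrix has rank 4 and Smith normal form diag(1,1,1,1).

Computing H_k = (kernel of ∂_k) / (image of ∂_{k+1}):

  H_3: rank ker ∂_3 − rank ∂_4 = (5 − 4) − 0 = 1, and there is no ∂_4, so H_3 = Z.

(K is a triangulation of the disjoint union of the cylinder S^1 x I and the 3-sphere S^3.)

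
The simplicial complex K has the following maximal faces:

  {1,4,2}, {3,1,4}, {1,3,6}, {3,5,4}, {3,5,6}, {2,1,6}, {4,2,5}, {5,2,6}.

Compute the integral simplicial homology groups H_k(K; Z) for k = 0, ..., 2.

H_0 ≅ Z,  H_1 = 0,  H_2 ≅ Z.

Fix the vertex order 1 < 2 < 3 < 4 < 5 < 6 and write every simplex with vertices in increasing order. Then dim K = 2 and the simplices of K are:

  0-simplices (6): [1], [2], [3], [4], [5], [6]
  1-simplices (12): [1,2], [1,3], [1,4], [1,6], [2,4], [2,5], [2,6], [3,4], [3,5], [3,6], [4,5], [5,6]
  2-simplices (8): [1,2,4], [1,2,6], [1,3,4], [1,3,6], [2,4,5], [2,5,6], [3,4,5], [3,5,6]

so the chain groups are C_0 ≅ Z^6, C_1 ≅ Z^12, C_2 ≅ Z^8.

Boundary ∂_1: C_1 → C_0 sends each edge [p,q] (with p < q) to q − p.
This gives a 6×12 integer matrix of rank 5; reducing to Smith normal form yields diagonal entries (1,1,1,1,1).

The boundary map ∂_2: C_2 → C_1 acts by ∂[p,q,r] = [q,r] − [p,r] + [p,q]. For instance
  ∂[3,4,5] = [4,5] − [3,5] + [3,4],
  ∂[1,3,6] = [3,6] − [1,6] + [1,3].
This gives a 12×8 integer matrix of rank 7; reducing to Smith normal form yields diagonal entries (1,1,1,1,1,1,1).

Reading off H_k = ker ∂_k / im ∂_{k+1}:

  H_0: rank C_0 − rank ∂_1 = 6 − 5 = 1, and the invariant factors of ∂_1 are all 1, so H_0 = Z.
  H_1: rank ker ∂_1 − rank ∂_2 = (12 − 5) − 7 = 0, and the invariant factors of ∂_2 are all 1, so H_1 = 0.
  H_2: rank ker ∂_2 − rank ∂_3 = (8 − 7) − 0 = 1, and there is no ∂_3, so H_2 = Z.

As a check, the Euler characteristic is 6 − 12 + 8 = 2, which agrees with 1 − 0 + 1 = 2.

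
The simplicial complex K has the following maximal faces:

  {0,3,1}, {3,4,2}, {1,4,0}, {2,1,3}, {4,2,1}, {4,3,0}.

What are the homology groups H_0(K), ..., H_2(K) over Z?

H_0 = Z,  H_1 = 0,  H_2 = Z.

Take the total order 0 < 1 < 2 < 3 < 4 on the vertex set. Then K (dimension 2) consists of the simplices:

  0-simplices (5): [0], [1], [2], [3], [4]
  1-simplices (9): [0,1], [0,3], [0,4], [1,2], [1,3], [1,4], [2,3], [2,4], [3,4]
  2-simplices (6): [0,1,3], [0,1,4], [0,3,4], [1,2,3], [1,2,4], [2,3,4]

so the chain groups are C_0 ≅ Z^5, C_1 ≅ Z^9, C_2 ≅ Z^6.

∂_1: C_1 → C_0 maps an edge to its endpoints' difference, ∂[p,q] = q − p. For instance
  ∂[1,4] = [4] − [1].
This gives a 5×9 integer matrix of rank 4; reducing to Smith normal form yields diagonal entries (1,1,1,1).

Boundary ∂_2: C_2 → C_1 maps a triangle to the signed sum of its edges. For instance
  ∂[0,1,3] = [1,3] − [0,3] + [0,1],
  ∂[1,2,3] = [2,3] − [1,3] + [1,2].
As a 9×6 matrix over Z this has rank 5, with invariant factors (1,1,1,1,1).

Now H_k = ker ∂_k / im ∂_{k+1}, so:

  H_0: rank C_0 − rank ∂_1 = 5 − 4 = 1, and the invariant factors of ∂_1 are all 1, so H_0 = Z.
  H_1: rank ker ∂_1 − rank ∂_2 = (9 − 4) − 5 = 0, and the invariant factors of ∂_2 are all 1, so H_1 = 0.
  H_2: rank ker ∂_2 − rank ∂_3 = (6 − 5) − 0 = 1, and there is no ∂_3, so H_2 = Z.

(K is a triangulation of the 2-sphere S^2.)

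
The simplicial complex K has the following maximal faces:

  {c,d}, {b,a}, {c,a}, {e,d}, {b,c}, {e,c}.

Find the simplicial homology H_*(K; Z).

H_0 ≅ Z,  H_1 ≅ Z^2.

Take the total order a < b < c < d < e on the vertex set. Then K (dimension 1) consists of the simplices:

  0-simplices (5): a, b, c, d, e
  1-simplices (6): ab, ac, bc, cd, ce, de

Hence C_0 ≅ Z^5, C_1 ≅ Z^6.

Boundary ∂_1: C_1 → C_0 maps an edge to its endpoints' difference, ∂[p,q] = q − p. For instance
  ∂ce = e − c.
The 5×6 boundary matrix has rank 4 and Smith normal form diag(1,1,1,1).

From H_k ≅ ker(∂_k) / im(∂_{k+1}) we obtain:

  H_0: rank C_0 − rank ∂_1 = 5 − 4 = 1, and the invariant factors of ∂_1 are all 1, so H_0 ≅ Z.
  H_1: rank ker ∂_1 − rank ∂_2 = (6 − 4) − 0 = 2, and there is no ∂_2, so H_1 ≅ Z^2.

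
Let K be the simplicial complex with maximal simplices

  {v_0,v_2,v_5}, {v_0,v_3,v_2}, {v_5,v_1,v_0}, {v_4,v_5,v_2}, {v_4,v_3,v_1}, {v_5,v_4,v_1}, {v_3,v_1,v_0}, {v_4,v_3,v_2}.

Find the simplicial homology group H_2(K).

We work with the vertex ordering v_0 < v_1 < v_2 < v_3 < v_4 < v_5. The simplices of K, each written with vertices in increasing order, are:

  0-simplices (6): [v_0], [v_1], [v_2], [v_3], [v_4], [v_5]
  1-simplices (12): [v_0,v_1], [v_0,v_2], [v_0,v_3], [v_0,v_5], [v_1,v_3], [v_1,v_4], [v_1,v_5], [v_2,v_3], [v_2,v_4], [v_2,v_5], [v_3,v_4], [v_4,v_5]
  2-simplices (8): [v_0,v_1,v_3], [v_0,v_1,v_5], [v_0,v_2,v_3], [v_0,v_2,v_5], [v_1,v_3,v_4], [v_1,v_4,v_5], [v_2,v_3,v_4], [v_2,v_4,v_5]

giving chain groups C_0 ≅ Z^6, C_1 ≅ Z^12, C_2 ≅ Z^8.

The boundary map ∂_1: C_1 → C_0 is given by ∂[p,q] = [q] − [p]. For instance
  ∂[v_2,v_4] = [v_4] − [v_2].
The 6×12 boundary matrix has rank 5 and Smith normal form diag(1,1,1,1,1).

Boundary ∂_2: C_2 → C_1 acts by ∂[p,q,r] = [q,r] − [p,r] + [p,q]. For instance
  ∂[v_2,v_4,v_5] = [v_4,v_5] − [v_2,v_5] + [v_2,v_4],
  ∂[v_1,v_4,v_5] = [v_4,v_5] − [v_1,v_5] + [v_1,v_4].
The resulting 12×8 matrix has rank 7, and its Smith normal form has invariant factors (1,1,1,1,1,1,1).

Reading off H_k = ker ∂_k / im ∂_{k+1}:

  H_2: rank ker ∂_2 − rank ∂_3 = (8 − 7) − 0 = 1, and there is no ∂_3, so H_2 = Z.

H_2 = Z.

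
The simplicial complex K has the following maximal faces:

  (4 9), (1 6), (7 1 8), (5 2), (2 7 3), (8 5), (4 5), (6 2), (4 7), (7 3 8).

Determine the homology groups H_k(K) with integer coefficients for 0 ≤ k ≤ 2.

Fix the vertex order 1 < 2 < 3 < 4 < 5 < 6 < 7 < 8 < 9 and write every simplex with vertices in increasing order. Then dim K = 2 and the simplices of K are:

  0-simplices (9): [1], [2], [3], [4], [5], [6], [7], [8], [9]
  1-simplices (14): [1,6], [1,7], [1,8], [2,3], [2,5], [2,6], [2,7], [3,7], [3,8], [4,5], [4,7], [4,9], [5,8], [7,8]
  2-simplices (3): [1,7,8], [2,3,7], [3,7,8]

giving chain groups C_0 ≅ Z^9, C_1 ≅ Z^14, C_2 ≅ Z^3.

∂_1: C_1 → C_0 is given by ∂[p,q] = [q] − [p].
The 9×14 boundary matrix has rank 8 and Smith normal form diag(1,1,1,1,1,1,1,1).

Boundary ∂_2: C_2 → C_1 maps a triangle to the signed sum of its edges. For instance
  ∂[3,7,8] = [7,8] − [3,8] + [3,7],
  ∂[1,7,8] = [7,8] − [1,8] + [1,7].
The 14×3 boundary matrix has rank 3 and Smith normal form diag(1,1,1).

Computing H_k = (kernel of ∂_k) / (image of ∂_{k+1}):

  H_0: rank C_0 − rank ∂_1 = 9 − 8 = 1, and the invariant factors of ∂_1 are all 1, so H_0 = Z.
  H_1: rank ker ∂_1 − rank ∂_2 = (14 − 8) − 3 = 3, and the invariant factors of ∂_2 are all 1, so H_1 = Z^3.
  H_2: rank ker ∂_2 − rank ∂_3 = (3 − 3) − 0 = 0, and there is no ∂_3, so H_2 = 0.

As a check, the Euler characteristic is 9 − 14 + 3 = -2, which agrees with 1 − 3 + 0 = -2.

H_0 = Z,  H_1 = Z^3,  H_2 = 0.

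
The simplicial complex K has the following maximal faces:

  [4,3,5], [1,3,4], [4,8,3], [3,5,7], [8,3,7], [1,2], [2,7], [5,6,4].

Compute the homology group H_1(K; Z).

H_1 ≅ Z.

We work with the vertex ordering 1 < 2 < 3 < 4 < 5 < 6 < 7 < 8. The simplices of K, each written with vertices in increasing order, are:

  0-simplices (8): [1], [2], [3], [4], [5], [6], [7], [8]
  1-simplices (14): [1,2], [1,3], [1,4], [2,7], [3,4], [3,5], [3,7], [3,8], [4,5], [4,6], [4,8], [5,6], [5,7], [7,8]
  2-simplices (6): [1,3,4], [3,4,5], [3,4,8], [3,5,7], [3,7,8], [4,5,6]

Hence C_0 ≅ Z^8, C_1 ≅ Z^14, C_2 ≅ Z^6.

∂_1: C_1 → C_0 sends each edge [p,q] (with p < q) to q − p. For instance
  ∂[5,6] = [6] − [5].
As a 8×14 matrix over Z this has rank 7, with invariant factors (1,1,1,1,1,1,1).

∂_2: C_2 → C_1 acts by ∂[p,q,r] = [q,r] − [p,r] + [p,q]. For instance
  ∂[3,4,8] = [4,8] − [3,8] + [3,4],
  ∂[3,7,8] = [7,8] − [3,8] + [3,7].
This gives a 14×6 integer matrix of rank 6; reducing to Smith normal form yields diagonal entries (1,1,1,1,1,1).

Computing H_k = (kernel of ∂_k) / (image of ∂_{k+1}):

  H_1: rank ker ∂_1 − rank ∂_2 = (14 − 7) − 6 = 1, and the invariant factors of ∂_2 are all 1, so H_1 = Z.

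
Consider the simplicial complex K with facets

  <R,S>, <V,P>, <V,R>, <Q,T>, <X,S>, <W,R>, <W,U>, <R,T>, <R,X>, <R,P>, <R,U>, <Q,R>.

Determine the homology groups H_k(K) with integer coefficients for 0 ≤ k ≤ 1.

H_0 ≅ Z,  H_1 ≅ Z^4.

Order the vertices as P < Q < R < S < T < U < V < W < X. Listing each simplex with vertices in this order, K has dimension 1 with simplices:

  0-simplices (9): P, Q, R, S, T, U, V, W, X
  1-simplices (12): PR, PV, QR, QT, RS, RT, RU, RV, RW, RX, SX, UW

Hence C_0 ≅ Z^9, C_1 ≅ Z^12.

∂_1: C_1 → C_0 is given by ∂[p,q] = [q] − [p]. For instance
  ∂RV = V − R.
As a 9×12 matrix over Z this has rank 8, with invariant factors (1,1,1,1,1,1,1,1).

Now H_k = ker ∂_k / im ∂_{k+1}, so:

  H_0: rank C_0 − rank ∂_1 = 9 − 8 = 1, and the invariant factors of ∂_1 are all 1, so H_0 = Z.
  H_1: rank ker ∂_1 − rank ∂_2 = (12 − 8) − 0 = 4, and there is no ∂_2, so H_1 = Z^4.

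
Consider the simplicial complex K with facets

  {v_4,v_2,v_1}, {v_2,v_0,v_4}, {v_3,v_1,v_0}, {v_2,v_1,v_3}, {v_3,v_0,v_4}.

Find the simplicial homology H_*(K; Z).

H_0 ≅ Z,  H_1 ≅ Z,  H_2 = 0.

K has 5 vertices, 10 edges, 5 triangles.
rank ∂_0 = 0, rank ∂_1 = 4 ⇒ b_0 = 5 − 0 − 4 = 1; all invariant factors of ∂_1 are 1 so no torsion. So H_0 = Z.
rank ∂_1 = 4, rank ∂_2 = 5 ⇒ b_1 = 10 − 4 − 5 = 1; all invariant factors of ∂_2 are 1 so no torsion. So H_1 = Z.
rank ∂_2 = 5, rank ∂_3 = 0 ⇒ b_2 = 5 − 5 − 0 = 0. So H_2 = 0.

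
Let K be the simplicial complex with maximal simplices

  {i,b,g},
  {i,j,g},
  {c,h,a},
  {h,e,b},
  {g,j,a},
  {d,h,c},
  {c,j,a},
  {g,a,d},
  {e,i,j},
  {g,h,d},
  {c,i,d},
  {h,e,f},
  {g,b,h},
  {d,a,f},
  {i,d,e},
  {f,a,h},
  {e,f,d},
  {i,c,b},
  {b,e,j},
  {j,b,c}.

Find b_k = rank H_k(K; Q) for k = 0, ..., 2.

b_0 = 1, b_1 = 1, b_2 = 0.

Take the total order a < b < c < d < e < f < g < h < i < j on the vertex set. Then K (dimension 2) consists of the simplices:

  0-simplices (10): a, b, c, d, e, f, g, h, i, j
  1-simplices (30): ac, ad, af, ag, ah, aj, bc, be, bg, bh, bi, bj, cd, ch, ci, cj, de, df, dg, dh, di, ef, eh, ei, ej, fh, gh, gi, gj, ij
  2-simplices (20): ach, acj, adf, adg, afh, agj, bci, bcj, beh, bej, bgh, bgi, cdh, cdi, def, dei, dgh, efh, eij, gij

so the chain groups are C_0 ≅ Z^10, C_1 ≅ Z^30, C_2 ≅ Z^20.

∂_1: C_1 → C_0 sends each edge [p,q] (with p < q) to q − p.
This gives a 10×30 integer matrix of rank 9; reducing to Smith normal form yields diagonal entries (1,1,1,1,1,1,1,1,1).

Boundary ∂_2: C_2 → C_1 sends each 2-simplex [p,q,r] to [q,r] − [p,r] + [p,q]. For instance
  ∂efh = fh − eh + ef,
  ∂bgh = gh − bh + bg.
The 30×20 boundary matrix has rank 20 and Smith normal form diag(1,1,1,1,1,1,1,1,1,1,1,1,1,1,1,1,1,1,1,2).

Now H_k = ker ∂_k / im ∂_{k+1}, so:

  H_0: rank C_0 − rank ∂_1 = 10 − 9 = 1, and the invariant factors of ∂_1 are all 1, so H_0 = Z.
  H_1: rank ker ∂_1 − rank ∂_2 = (30 − 9) − 20 = 1, and ∂_2 has invariant factor 2 > 1, so H_1 = Z ⊕ Z/2.
  H_2: rank ker ∂_2 − rank ∂_3 = (20 − 20) − 0 = 0, and there is no ∂_3, so H_2 = 0.

As a check, the Euler characteristic is 10 − 30 + 20 = 0, which agrees with 1 − 1 + 0 = 0.

Hence the Betti numbers are b_0 = 1, b_1 = 1, b_2 = 0.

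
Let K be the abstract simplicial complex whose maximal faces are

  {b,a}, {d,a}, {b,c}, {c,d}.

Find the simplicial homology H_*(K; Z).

H_0 ≅ Z,  H_1 ≅ Z.

Fix the vertex order a < b < c < d and write every simplex with vertices in increasing order. Then dim K = 1 and the simplices of K are:

  0-simplices (4): a, b, c, d
  1-simplices (4): ab, ad, bc, cd

giving chain groups C_0 ≅ Z^4, C_1 ≅ Z^4.

∂_1: C_1 → C_0 is given by ∂[p,q] = [q] − [p]. For instance
  ∂bc = c − b.
This gives a 4×4 integer matrix of rank 3; reducing to Smith normal form yields diagonal entries (1,1,1).

Now H_k = ker ∂_k / im ∂_{k+1}, so:

  H_0: rank C_0 − rank ∂_1 = 4 − 3 = 1, and the invariant factors of ∂_1 are all 1, so H_0 ≅ Z.
  H_1: rank ker ∂_1 − rank ∂_2 = (4 − 3) − 0 = 1, and there is no ∂_2, so H_1 ≅ Z.

(K is a triangulation of the circle S^1.)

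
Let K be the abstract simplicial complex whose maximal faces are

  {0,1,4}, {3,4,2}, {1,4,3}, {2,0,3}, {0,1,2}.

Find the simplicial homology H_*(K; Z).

Take the total order 0 < 1 < 2 < 3 < 4 on the vertex set. Then K (dimension 2) consists of the simplices:

  0-simplices (5): [0], [1], [2], [3], [4]
  1-simplices (10): [0,1], [0,2], [0,3], [0,4], [1,2], [1,3], [1,4], [2,3], [2,4], [3,4]
  2-simplices (5): [0,1,2], [0,1,4], [0,2,3], [1,3,4], [2,3,4]

so the chain groups are C_0 ≅ Z^5, C_1 ≅ Z^10, C_2 ≅ Z^5.

The boundary map ∂_1: C_1 → C_0 maps an edge to its endpoints' difference, ∂[p,q] = q − p.
The 5×10 boundary matrix has rank 4 and Smith normal form diag(1,1,1,1).

∂_2: C_2 → C_1 maps a triangle to the signed sum of its edges. For instance
  ∂[0,2,3] = [2,3] − [0,3] + [0,2],
  ∂[0,1,4] = [1,4] − [0,4] + [0,1].
The resulting 10×5 matrix has rank 5, and its Smith normal form has invariant factors (1,1,1,1,1).

Now H_k = ker ∂_k / im ∂_{k+1}, so:

  H_0: rank C_0 − rank ∂_1 = 5 − 4 = 1, and the invariant factors of ∂_1 are all 1, so H_0 = Z.
  H_1: rank ker ∂_1 − rank ∂_2 = (10 − 4) − 5 = 1, and the invariant factors of ∂_2 are all 1, so H_1 = Z.
  H_2: rank ker ∂_2 − rank ∂_3 = (5 − 5) − 0 = 0, and there is no ∂_3, so H_2 = 0.

H_0 = Z,  H_1 = Z,  H_2 = 0.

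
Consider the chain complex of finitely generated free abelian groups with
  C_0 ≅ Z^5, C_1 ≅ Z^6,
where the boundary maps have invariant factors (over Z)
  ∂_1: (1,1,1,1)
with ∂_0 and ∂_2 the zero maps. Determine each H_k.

H_0 = Z,  H_1 = Z^2.

H_0: b_0 = 5 − 0 − 4 = 1; torsion from ∂_1 factors > 1: none. So H_0 = Z.
H_1: b_1 = 6 − 4 − 0 = 2; torsion from ∂_2 factors > 1: none. So H_1 = Z^2.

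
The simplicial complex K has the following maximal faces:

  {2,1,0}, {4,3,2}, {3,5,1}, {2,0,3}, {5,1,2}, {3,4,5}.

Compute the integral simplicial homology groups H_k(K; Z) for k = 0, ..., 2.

Order the vertices as 0 < 1 < 2 < 3 < 4 < 5. Listing each simplex with vertices in this order, K has dimension 2 with simplices:

  0-simplices (6): [0], [1], [2], [3], [4], [5]
  1-simplices (12): [0,1], [0,2], [0,3], [1,2], [1,3], [1,5], [2,3], [2,4], [2,5], [3,4], [3,5], [4,5]
  2-simplices (6): [0,1,2], [0,2,3], [1,2,5], [1,3,5], [2,3,4], [3,4,5]

giving chain groups C_0 ≅ Z^6, C_1 ≅ Z^12, C_2 ≅ Z^6.

Boundary ∂_1: C_1 → C_0 maps an edge to its endpoints' difference, ∂[p,q] = q − p.
The resulting 6×12 matrix has rank 5, and its Smith normal form has invariant factors (1,1,1,1,1).

Boundary ∂_2: C_2 → C_1 sends each 2-simplex [p,q,r] to [q,r] − [p,r] + [p,q]. For instance
  ∂[1,2,5] = [2,5] − [1,5] + [1,2],
  ∂[0,1,2] = [1,2] − [0,2] + [0,1].
The resulting 12×6 matrix has rank 6, and its Smith normal form has invariant factors (1,1,1,1,1,1).

From H_k ≅ ker(∂_k) / im(∂_{k+1}) we obtain:

  H_0: rank C_0 − rank ∂_1 = 6 − 5 = 1, and the invariant factors of ∂_1 are all 1, so H_0 ≅ Z.
  H_1: rank ker ∂_1 − rank ∂_2 = (12 − 5) − 6 = 1, and the invariant factors of ∂_2 are all 1, so H_1 ≅ Z.
  H_2: rank ker ∂_2 − rank ∂_3 = (6 − 6) − 0 = 0, and there is no ∂_3, so H_2 ≅ 0.

(K is a triangulation of the cylinder S^1 x I.)

H_0 ≅ Z,  H_1 ≅ Z,  H_2 = 0.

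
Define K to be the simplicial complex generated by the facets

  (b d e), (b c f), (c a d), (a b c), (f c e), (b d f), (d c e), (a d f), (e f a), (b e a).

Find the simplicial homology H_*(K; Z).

We work with the vertex ordering a < b < c < d < e < f. The simplices of K, each written with vertices in increasing order, are:

  0-simplices (6): a, b, c, d, e, f
  1-simplices (15): ab, ac, ad, ae, af, bc, bd, be, bf, cd, ce, cf, de, df, ef
  2-simplices (10): abc, abe, acd, adf, aef, bcf, bde, bdf, cde, cef

Hence C_0 ≅ Z^6, C_1 ≅ Z^15, C_2 ≅ Z^10.

∂_1: C_1 → C_0 sends each edge [p,q] (with p < q) to q − p. For instance
  ∂df = f − d.
The resulting 6×15 matrix has rank 5, and its Smith normal form has invariant factors (1,1,1,1,1).

∂_2: C_2 → C_1 sends each 2-simplex [p,q,r] to [q,r] − [p,r] + [p,q]. For instance
  ∂cde = de − ce + cd,
  ∂bde = de − be + bd.
As a 15×10 matrix over Z this has rank 10, with invariant factors (1,1,1,1,1,1,1,1,1,2).

Reading off H_k = ker ∂_k / im ∂_{k+1}:

  H_0: rank C_0 − rank ∂_1 = 6 − 5 = 1, and the invariant factors of ∂_1 are all 1, so H_0 ≅ Z.
  H_1: rank ker ∂_1 − rank ∂_2 = (15 − 5) − 10 = 0, and ∂_2 has invariant factor 2 > 1, so H_1 ≅ Z_2.
  H_2: rank ker ∂_2 − rank ∂_3 = (10 − 10) − 0 = 0, and there is no ∂_3, so H_2 ≅ 0.

As a check, the Euler characteristic is 6 − 15 + 10 = 1, which agrees with 1 − 0 + 0 = 1.
(K is a triangulation of the real projective plane RP^2.)

H_0 ≅ Z,  H_1 ≅ Z_2,  H_2 = 0.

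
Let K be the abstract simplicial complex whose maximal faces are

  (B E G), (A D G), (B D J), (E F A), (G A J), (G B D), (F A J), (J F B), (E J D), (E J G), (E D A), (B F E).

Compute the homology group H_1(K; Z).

Take the total order A < B < D < E < F < G < J on the vertex set. Then K (dimension 2) consists of the simplices:

  0-simplices (7): A, B, D, E, F, G, J
  1-simplices (18): AD, AE, AF, AG, AJ, BD, BE, BF, BG, BJ, DE, DG, DJ, EF, EG, EJ, FJ, GJ
  2-simplices (12): ADE, ADG, AEF, AFJ, AGJ, BDG, BDJ, BEF, BEG, BFJ, DEJ, EGJ

so the chain groups are C_0 ≅ Z^7, C_1 ≅ Z^18, C_2 ≅ Z^12.

∂_1: C_1 → C_0 sends each edge [p,q] (with p < q) to q − p.
As a 7×18 matrix over Z this has rank 6, with invariant factors (1,1,1,1,1,1).

∂_2: C_2 → C_1 maps a triangle to the signed sum of its edges. For instance
  ∂AGJ = GJ − AJ + AG,
  ∂BDJ = DJ − BJ + BD.
The resulting 18×12 matrix has rank 12, and its Smith normal form has invariant factors (1,1,1,1,1,1,1,1,1,1,1,2).

Now H_k = ker ∂_k / im ∂_{k+1}, so:

  H_1: rank ker ∂_1 − rank ∂_2 = (18 − 6) − 12 = 0, and ∂_2 has invariant factor 2 > 1, so H_1 ≅ Z/2.

(K is a triangulation of the real projective plane RP^2.)

H_1 ≅ Z/2.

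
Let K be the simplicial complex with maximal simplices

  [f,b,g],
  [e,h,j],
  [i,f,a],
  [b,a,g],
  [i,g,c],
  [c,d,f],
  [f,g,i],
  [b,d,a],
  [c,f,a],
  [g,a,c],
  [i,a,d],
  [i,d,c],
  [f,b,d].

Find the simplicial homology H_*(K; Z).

H_0 = Z^2,  H_1 = Z_2,  H_2 = 0.

K has 10 vertices, 21 edges, 13 triangles.
rank ∂_0 = 0, rank ∂_1 = 8 ⇒ b_0 = 10 − 0 − 8 = 2; all invariant factors of ∂_1 are 1 so no torsion. So H_0 = Z^2.
rank ∂_1 = 8, rank ∂_2 = 13 ⇒ b_1 = 21 − 8 − 13 = 0; ∂_2 has invariant factor(s) [2] giving torsion. So H_1 = Z_2.
rank ∂_2 = 13, rank ∂_3 = 0 ⇒ b_2 = 13 − 13 − 0 = 0. So H_2 = 0.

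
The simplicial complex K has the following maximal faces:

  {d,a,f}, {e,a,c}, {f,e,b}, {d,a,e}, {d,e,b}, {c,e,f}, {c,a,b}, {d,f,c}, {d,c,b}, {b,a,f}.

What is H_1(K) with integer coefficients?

Fix the vertex order a < b < c < d < e < f and write every simplex with vertices in increasing order. Then dim K = 2 and the simplices of K are:

  0-simplices (6): a, b, c, d, e, f
  1-simplices (15): ab, ac, ad, ae, af, bc, bd, be, bf, cd, ce, cf, de, df, ef
  2-simplices (10): abc, abf, ace, ade, adf, bcd, bde, bef, cdf, cef

Hence C_0 ≅ Z^6, C_1 ≅ Z^15, C_2 ≅ Z^10.

Boundary ∂_1: C_1 → C_0 sends each edge [p,q] (with p < q) to q − p.
The 6×15 boundary matrix has rank 5 and Smith normal form diag(1,1,1,1,1).

Boundary ∂_2: C_2 → C_1 maps a triangle to the signed sum of its edges. For instance
  ∂cef = ef − cf + ce,
  ∂bcd = cd − bd + bc.
As a 15×10 matrix over Z this has rank 10, with invariant factors (1,1,1,1,1,1,1,1,1,2).

Reading off H_k = ker ∂_k / im ∂_{k+1}:

  H_1: rank ker ∂_1 − rank ∂_2 = (15 − 5) − 10 = 0, and ∂_2 has invariant factor 2 > 1, so H_1 = Z/2.

(K is a triangulation of the real projective plane RP^2.)

H_1 ≅ Z/2.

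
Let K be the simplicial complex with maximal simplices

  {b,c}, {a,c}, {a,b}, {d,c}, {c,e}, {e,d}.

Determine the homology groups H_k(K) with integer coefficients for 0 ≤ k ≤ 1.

Take the total order a < b < c < d < e on the vertex set. Then K (dimension 1) consists of the simplices:

  0-simplices (5): a, b, c, d, e
  1-simplices (6): ab, ac, bc, cd, ce, de

Hence C_0 ≅ Z^5, C_1 ≅ Z^6.

The boundary map ∂_1: C_1 → C_0 sends each edge [p,q] (with p < q) to q − p. For instance
  ∂bc = c − b.
As a 5×6 matrix over Z this has rank 4, with invariant factors (1,1,1,1).

Now H_k = ker ∂_k / im ∂_{k+1}, so:

  H_0: rank C_0 − rank ∂_1 = 5 − 4 = 1, and the invariant factors of ∂_1 are all 1, so H_0 ≅ Z.
  H_1: rank ker ∂_1 − rank ∂_2 = (6 − 4) − 0 = 2, and there is no ∂_2, so H_1 ≅ Z^2.

(K is a triangulation of a wedge of 2 circles.)

H_0 = Z,  H_1 = Z^2.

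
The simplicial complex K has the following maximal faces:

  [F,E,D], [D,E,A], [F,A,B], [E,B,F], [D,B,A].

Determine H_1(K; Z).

K has 5 vertices, 10 edges, 5 triangles.
rank ∂_1 = 4, rank ∂_2 = 5 ⇒ b_1 = 10 − 4 − 5 = 1; all invariant factors of ∂_2 are 1 so no torsion. So H_1 ≅ Z.

H_1 = Z.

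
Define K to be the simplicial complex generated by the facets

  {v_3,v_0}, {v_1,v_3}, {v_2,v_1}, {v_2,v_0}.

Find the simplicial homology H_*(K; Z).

H_0 = Z,  H_1 = Z.

K has 4 vertices, 4 edges.
rank ∂_0 = 0, rank ∂_1 = 3 ⇒ b_0 = 4 − 0 − 3 = 1; all invariant factors of ∂_1 are 1 so no torsion. So H_0 ≅ Z.
rank ∂_1 = 3, rank ∂_2 = 0 ⇒ b_1 = 4 − 3 − 0 = 1. So H_1 ≅ Z.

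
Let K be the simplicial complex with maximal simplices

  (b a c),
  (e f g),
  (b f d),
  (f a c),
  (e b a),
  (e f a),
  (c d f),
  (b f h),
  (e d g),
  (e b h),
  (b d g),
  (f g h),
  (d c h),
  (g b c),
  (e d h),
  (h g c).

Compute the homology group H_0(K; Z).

Order the vertices as a < b < c < d < e < f < g < h. Listing each simplex with vertices in this order, K has dimension 2 with simplices:

  0-simplices (8): a, b, c, d, e, f, g, h
  1-simplices (24): ab, ac, ae, af, bc, bd, be, bf, bg, bh, cd, cf, cg, ch, de, df, dg, dh, ef, eg, eh, fg, fh, gh
  2-simplices (16): abc, abe, acf, aef, bcg, bdf, bdg, beh, bfh, cdf, cdh, cgh, deg, deh, efg, fgh

Hence C_0 ≅ Z^8, C_1 ≅ Z^24, C_2 ≅ Z^16.

Boundary ∂_1: C_1 → C_0 maps an edge to its endpoints' difference, ∂[p,q] = q − p. For instance
  ∂eh = h − e.
This gives a 8×24 integer matrix of rank 7; reducing to Smith normal form yields diagonal entries (1,1,1,1,1,1,1).

∂_2: C_2 → C_1 acts by ∂[p,q,r] = [q,r] − [p,r] + [p,q]. For instance
  ∂bdf = df − bf + bd,
  ∂acf = cf − af + ac.
As a 24×16 matrix over Z this has rank 15, with invariant factors (1,1,1,1,1,1,1,1,1,1,1,1,1,1,1).

Computing H_k = (kernel of ∂_k) / (image of ∂_{k+1}):

  H_0: rank C_0 − rank ∂_1 = 8 − 7 = 1, and the invariant factors of ∂_1 are all 1, so H_0 = Z.

(K is a triangulation of the torus T^2.)

H_0 = Z.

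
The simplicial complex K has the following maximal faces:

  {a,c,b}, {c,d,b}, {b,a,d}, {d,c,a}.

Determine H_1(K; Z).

H_1 ≅ 0.

Take the total order a < b < c < d on the vertex set. Then K (dimension 2) consists of the simplices:

  0-simplices (4): a, b, c, d
  1-simplices (6): ab, ac, ad, bc, bd, cd
  2-simplices (4): abc, abd, acd, bcd

so the chain groups are C_0 ≅ Z^4, C_1 ≅ Z^6, C_2 ≅ Z^4.

∂_1: C_1 → C_0 is given by ∂[p,q] = [q] − [p].
The 4×6 boundary matrix has rank 3 and Smith normal form diag(1,1,1).

Boundary ∂_2: C_2 → C_1 maps a triangle to the signed sum of its edges. For instance
  ∂abd = bd − ad + ab,
  ∂bcd = cd − bd + bc.
As a 6×4 matrix over Z this has rank 3, with invariant factors (1,1,1).

From H_k ≅ ker(∂_k) / im(∂_{k+1}) we obtain:

  H_1: rank ker ∂_1 − rank ∂_2 = (6 − 3) − 3 = 0, and the invariant factors of ∂_2 are all 1, so H_1 = 0.

(K is a triangulation of the 2-sphere S^2.)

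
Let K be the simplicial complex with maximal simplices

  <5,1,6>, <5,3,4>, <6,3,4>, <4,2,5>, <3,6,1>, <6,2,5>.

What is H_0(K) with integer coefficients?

H_0 = Z.

Fix the vertex order 1 < 2 < 3 < 4 < 5 < 6 and write every simplex with vertices in increasing order. Then dim K = 2 and the simplices of K are:

  0-simplices (6): [1], [2], [3], [4], [5], [6]
  1-simplices (12): [1,3], [1,5], [1,6], [2,4], [2,5], [2,6], [3,4], [3,5], [3,6], [4,5], [4,6], [5,6]
  2-simplices (6): [1,3,6], [1,5,6], [2,4,5], [2,5,6], [3,4,5], [3,4,6]

Hence C_0 ≅ Z^6, C_1 ≅ Z^12, C_2 ≅ Z^6.

Boundary ∂_1: C_1 → C_0 sends each edge [p,q] (with p < q) to q − p. For instance
  ∂[1,5] = [5] − [1].
As a 6×12 matrix over Z this has rank 5, with invariant factors (1,1,1,1,1).

∂_2: C_2 → C_1 acts by ∂[p,q,r] = [q,r] − [p,r] + [p,q]. For instance
  ∂[2,5,6] = [5,6] − [2,6] + [2,5],
  ∂[3,4,6] = [4,6] − [3,6] + [3,4].
The resulting 12×6 matrix has rank 6, and its Smith normal form has invariant factors (1,1,1,1,1,1).

Reading off H_k = ker ∂_k / im ∂_{k+1}:

  H_0: rank C_0 − rank ∂_1 = 6 − 5 = 1, and the invariant factors of ∂_1 are all 1, so H_0 ≅ Z.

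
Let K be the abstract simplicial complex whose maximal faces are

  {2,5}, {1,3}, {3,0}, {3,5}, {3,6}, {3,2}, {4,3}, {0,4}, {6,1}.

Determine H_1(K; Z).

H_1 ≅ Z^3.

We work with the vertex ordering 0 < 1 < 2 < 3 < 4 < 5 < 6. The simplices of K, each written with vertices in increasing order, are:

  0-simplices (7): [0], [1], [2], [3], [4], [5], [6]
  1-simplices (9): [0,3], [0,4], [1,3], [1,6], [2,3], [2,5], [3,4], [3,5], [3,6]

so the chain groups are C_0 ≅ Z^7, C_1 ≅ Z^9.

Boundary ∂_1: C_1 → C_0 maps an edge to its endpoints' difference, ∂[p,q] = q − p. For instance
  ∂[3,4] = [4] − [3].
The 7×9 boundary matrix has rank 6 and Smith normal form diag(1,1,1,1,1,1).

From H_k ≅ ker(∂_k) / im(∂_{k+1}) we obtain:

  H_1: rank ker ∂_1 − rank ∂_2 = (9 − 6) − 0 = 3, and there is no ∂_2, so H_1 ≅ Z^3.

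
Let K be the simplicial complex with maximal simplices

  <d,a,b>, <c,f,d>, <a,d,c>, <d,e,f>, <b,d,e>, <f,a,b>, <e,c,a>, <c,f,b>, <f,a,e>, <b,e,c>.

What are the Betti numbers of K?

b_0 = 1, b_1 = 0, b_2 = 0.

We work with the vertex ordering a < b < c < d < e < f. The simplices of K, each written with vertices in increasing order, are:

  0-simplices (6): a, b, c, d, e, f
  1-simplices (15): ab, ac, ad, ae, af, bc, bd, be, bf, cd, ce, cf, de, df, ef
  2-simplices (10): abd, abf, acd, ace, aef, bce, bcf, bde, cdf, def

so the chain groups are C_0 ≅ Z^6, C_1 ≅ Z^15, C_2 ≅ Z^10.

The boundary map ∂_1: C_1 → C_0 sends each edge [p,q] (with p < q) to q − p. For instance
  ∂bd = d − b.
The resulting 6×15 matrix has rank 5, and its Smith normal form has invariant factors (1,1,1,1,1).

Boundary ∂_2: C_2 → C_1 maps a triangle to the signed sum of its edges. For instance
  ∂bde = de − be + bd,
  ∂cdf = df − cf + cd.
The 15×10 boundary matrix has rank 10 and Smith normal form diag(1,1,1,1,1,1,1,1,1,2).

Computing H_k = (kernel of ∂_k) / (image of ∂_{k+1}):

  H_0: rank C_0 − rank ∂_1 = 6 − 5 = 1, and the invariant factors of ∂_1 are all 1, so H_0 = Z.
  H_1: rank ker ∂_1 − rank ∂_2 = (15 − 5) − 10 = 0, and ∂_2 has invariant factor 2 > 1, so H_1 = Z/2.
  H_2: rank ker ∂_2 − rank ∂_3 = (10 − 10) − 0 = 0, and there is no ∂_3, so H_2 = 0.

Hence the Betti numbers are b_0 = 1, b_1 = 0, b_2 = 0.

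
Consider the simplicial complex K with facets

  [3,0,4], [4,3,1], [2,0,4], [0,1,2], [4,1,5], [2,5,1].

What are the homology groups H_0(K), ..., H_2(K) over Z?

H_0 ≅ Z,  H_1 ≅ Z,  H_2 = 0.

Take the total order 0 < 1 < 2 < 3 < 4 < 5 on the vertex set. Then K (dimension 2) consists of the simplices:

  0-simplices (6): [0], [1], [2], [3], [4], [5]
  1-simplices (12): [0,1], [0,2], [0,3], [0,4], [1,2], [1,3], [1,4], [1,5], [2,4], [2,5], [3,4], [4,5]
  2-simplices (6): [0,1,2], [0,2,4], [0,3,4], [1,2,5], [1,3,4], [1,4,5]

so the chain groups are C_0 ≅ Z^6, C_1 ≅ Z^12, C_2 ≅ Z^6.

The boundary map ∂_1: C_1 → C_0 is given by ∂[p,q] = [q] − [p].
The 6×12 boundary matrix has rank 5 and Smith normal form diag(1,1,1,1,1).

The boundary map ∂_2: C_2 → C_1 maps a triangle to the signed sum of its edges. For instance
  ∂[0,3,4] = [3,4] − [0,4] + [0,3],
  ∂[0,2,4] = [2,4] − [0,4] + [0,2].
The resulting 12×6 matrix has rank 6, and its Smith normal form has invariant factors (1,1,1,1,1,1).

Reading off H_k = ker ∂_k / im ∂_{k+1}:

  H_0: rank C_0 − rank ∂_1 = 6 − 5 = 1, and the invariant factors of ∂_1 are all 1, so H_0 ≅ Z.
  H_1: rank ker ∂_1 − rank ∂_2 = (12 − 5) − 6 = 1, and the invariant factors of ∂_2 are all 1, so H_1 ≅ Z.
  H_2: rank ker ∂_2 − rank ∂_3 = (6 − 6) − 0 = 0, and there is no ∂_3, so H_2 ≅ 0.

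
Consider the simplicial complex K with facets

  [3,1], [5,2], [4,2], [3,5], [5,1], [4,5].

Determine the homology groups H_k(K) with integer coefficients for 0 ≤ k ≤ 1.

H_0 ≅ Z,  H_1 ≅ Z^2.

Order the vertices as 1 < 2 < 3 < 4 < 5. Listing each simplex with vertices in this order, K has dimension 1 with simplices:

  0-simplices (5): [1], [2], [3], [4], [5]
  1-simplices (6): [1,3], [1,5], [2,4], [2,5], [3,5], [4,5]

Hence C_0 ≅ Z^5, C_1 ≅ Z^6.

∂_1: C_1 → C_0 maps an edge to its endpoints' difference, ∂[p,q] = q − p.
The resulting 5×6 matrix has rank 4, and its Smith normal form has invariant factors (1,1,1,1).

Now H_k = ker ∂_k / im ∂_{k+1}, so:

  H_0: rank C_0 − rank ∂_1 = 5 − 4 = 1, and the invariant factors of ∂_1 are all 1, so H_0 ≅ Z.
  H_1: rank ker ∂_1 − rank ∂_2 = (6 − 4) − 0 = 2, and there is no ∂_2, so H_1 ≅ Z^2.

As a check, the Euler characteristic is 5 − 6 = -1, which agrees with 1 − 2 = -1.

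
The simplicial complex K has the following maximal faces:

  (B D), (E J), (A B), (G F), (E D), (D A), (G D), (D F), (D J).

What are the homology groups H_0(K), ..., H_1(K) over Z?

Fix the vertex order A < B < D < E < F < G < J and write every simplex with vertices in increasing order. Then dim K = 1 and the simplices of K are:

  0-simplices (7): A, B, D, E, F, G, J
  1-simplices (9): AB, AD, BD, DE, DF, DG, DJ, EJ, FG

giving chain groups C_0 ≅ Z^7, C_1 ≅ Z^9.

Boundary ∂_1: C_1 → C_0 sends each edge [p,q] (with p < q) to q − p. For instance
  ∂DJ = J − D.
As a 7×9 matrix over Z this has rank 6, with invariant factors (1,1,1,1,1,1).

Now H_k = ker ∂_k / im ∂_{k+1}, so:

  H_0: rank C_0 − rank ∂_1 = 7 − 6 = 1, and the invariant factors of ∂_1 are all 1, so H_0 = Z.
  H_1: rank ker ∂_1 − rank ∂_2 = (9 − 6) − 0 = 3, and there is no ∂_2, so H_1 = Z^3.

H_0 ≅ Z,  H_1 ≅ Z^3.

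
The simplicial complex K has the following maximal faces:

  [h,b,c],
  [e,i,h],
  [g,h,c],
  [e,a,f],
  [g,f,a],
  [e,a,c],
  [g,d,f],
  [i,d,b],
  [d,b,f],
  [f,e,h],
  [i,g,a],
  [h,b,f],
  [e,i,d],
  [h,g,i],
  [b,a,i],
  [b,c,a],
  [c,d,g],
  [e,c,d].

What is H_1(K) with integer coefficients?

H_1 ≅ Z^2.

Order the vertices as a < b < c < d < e < f < g < h < i. Listing each simplex with vertices in this order, K has dimension 2 with simplices:

  0-simplices (9): a, b, c, d, e, f, g, h, i
  1-simplices (27): ab, ac, ae, af, ag, ai, bc, bd, bf, bh, bi, cd, ce, cg, ch, de, df, dg, di, ef, eh, ei, fg, fh, gh, gi, hi
  2-simplices (18): abc, abi, ace, aef, afg, agi, bch, bdf, bdi, bfh, cde, cdg, cgh, dei, dfg, efh, ehi, ghi

giving chain groups C_0 ≅ Z^9, C_1 ≅ Z^27, C_2 ≅ Z^18.

The boundary map ∂_1: C_1 → C_0 maps an edge to its endpoints' difference, ∂[p,q] = q − p. For instance
  ∂di = i − d.
As a 9×27 matrix over Z this has rank 8, with invariant factors (1,1,1,1,1,1,1,1).

∂_2: C_2 → C_1 maps a triangle to the signed sum of its edges. For instance
  ∂bfh = fh − bh + bf,
  ∂cdg = dg − cg + cd.
This gives a 27×18 integer matrix of rank 17; reducing to Smith normal form yields diagonal entries (1,1,1,1,1,1,1,1,1,1,1,1,1,1,1,1,1).

Reading off H_k = ker ∂_k / im ∂_{k+1}:

  H_1: rank ker ∂_1 − rank ∂_2 = (27 − 8) − 17 = 2, and the invariant factors of ∂_2 are all 1, so H_1 = Z^2.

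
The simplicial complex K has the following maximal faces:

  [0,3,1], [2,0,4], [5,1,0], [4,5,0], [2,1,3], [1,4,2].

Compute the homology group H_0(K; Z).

H_0 = Z.

We work with the vertex ordering 0 < 1 < 2 < 3 < 4 < 5. The simplices of K, each written with vertices in increasing order, are:

  0-simplices (6): [0], [1], [2], [3], [4], [5]
  1-simplices (12): [0,1], [0,2], [0,3], [0,4], [0,5], [1,2], [1,3], [1,4], [1,5], [2,3], [2,4], [4,5]
  2-simplices (6): [0,1,3], [0,1,5], [0,2,4], [0,4,5], [1,2,3], [1,2,4]

Hence C_0 ≅ Z^6, C_1 ≅ Z^12, C_2 ≅ Z^6.

Boundary ∂_1: C_1 → C_0 maps an edge to its endpoints' difference, ∂[p,q] = q − p.
The resulting 6×12 matrix has rank 5, and its Smith normal form has invariant factors (1,1,1,1,1).

∂_2: C_2 → C_1 acts by ∂[p,q,r] = [q,r] − [p,r] + [p,q]. For instance
  ∂[0,1,3] = [1,3] − [0,3] + [0,1],
  ∂[0,4,5] = [4,5] − [0,5] + [0,4].
The 12×6 boundary matrix has rank 6 and Smith normal form diag(1,1,1,1,1,1).

From H_k ≅ ker(∂_k) / im(∂_{k+1}) we obtain:

  H_0: rank C_0 − rank ∂_1 = 6 − 5 = 1, and the invariant factors of ∂_1 are all 1, so H_0 = Z.

(K is a triangulation of the cylinder S^1 x I.)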